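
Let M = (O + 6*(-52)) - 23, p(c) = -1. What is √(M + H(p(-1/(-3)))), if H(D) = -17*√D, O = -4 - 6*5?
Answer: √(-369 - 17*I) ≈ 0.4424 - 19.214*I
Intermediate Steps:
O = -34 (O = -4 - 30 = -34)
M = -369 (M = (-34 + 6*(-52)) - 23 = (-34 - 312) - 23 = -346 - 23 = -369)
√(M + H(p(-1/(-3)))) = √(-369 - 17*I)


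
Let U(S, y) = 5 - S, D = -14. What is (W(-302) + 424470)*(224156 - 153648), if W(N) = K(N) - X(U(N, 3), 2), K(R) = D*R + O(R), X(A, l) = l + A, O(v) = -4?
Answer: 30204569580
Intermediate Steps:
X(A, l) = A + l
K(R) = -4 - 14*R (K(R) = -14*R - 4 = -4 - 14*R)
W(N) = -11 - 13*N (W(N) = (-4 - 14*N) - ((5 - N) + 2) = (-4 - 14*N) - (7 - N) = (-4 - 14*N) + (-7 + N) = -11 - 13*N)
(W(-302) + 424470)*(224156 - 153648) = ((-11 - 13*(-302)) + 424470)*(224156 - 153648) = ((-11 + 3926) + 424470)*70508 = (3915 + 424470)*70508 = 428385*70508 = 30204569580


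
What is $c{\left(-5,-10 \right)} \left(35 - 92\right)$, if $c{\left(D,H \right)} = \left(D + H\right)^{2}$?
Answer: $-12825$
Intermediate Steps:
$c{\left(-5,-10 \right)} \left(35 - 92\right) = \left(-5 - 10\right)^{2} \left(35 - 92\right) = \left(-15\right)^{2} \left(-57\right) = 225 \left(-57\right) = -12825$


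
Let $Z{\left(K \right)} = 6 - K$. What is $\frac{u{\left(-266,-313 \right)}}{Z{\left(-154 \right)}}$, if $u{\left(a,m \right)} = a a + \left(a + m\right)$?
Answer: $\frac{70177}{160} \approx 438.61$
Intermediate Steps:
$u{\left(a,m \right)} = a + m + a^{2}$ ($u{\left(a,m \right)} = a^{2} + \left(a + m\right) = a + m + a^{2}$)
$\frac{u{\left(-266,-313 \right)}}{Z{\left(-154 \right)}} = \frac{-266 - 313 + \left(-266\right)^{2}}{6 - -154} = \frac{-266 - 313 + 70756}{6 + 154} = \frac{70177}{160}$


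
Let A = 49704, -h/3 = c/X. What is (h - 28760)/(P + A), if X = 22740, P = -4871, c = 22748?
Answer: -54505887/84958535 ≈ -0.64156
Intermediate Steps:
h = -5687/1895 (h = -68244/22740 = -3*5687/5685 = -5687/1895 ≈ -3.0011)
(h - 28760)/(P + A) = (-5687/1895 - 28760)/(-4871 + 49704) = -54505887/1895/44833 = -54505887/1895*1/44833 = -54505887/84958535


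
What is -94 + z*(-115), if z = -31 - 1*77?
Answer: 12326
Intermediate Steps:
z = -108 (z = -31 - 77 = -108)
-94 + z*(-115) = -94 - 108*(-115) = -94 + 12420 = 12326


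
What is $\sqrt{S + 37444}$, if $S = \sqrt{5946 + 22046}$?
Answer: $\sqrt{37444 + 2 \sqrt{6998}} \approx 193.94$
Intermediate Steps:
$S = 2 \sqrt{6998}$ ($S = \sqrt{27992} = 2 \sqrt{6998} \approx 167.31$)
$\sqrt{S + 37444} = \sqrt{2 \sqrt{6998} + 37444} = \sqrt{37444 + 2 \sqrt{6998}}$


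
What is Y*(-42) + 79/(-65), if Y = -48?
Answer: 130961/65 ≈ 2014.8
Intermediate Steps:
Y*(-42) + 79/(-65) = -48*(-42) + 79/(-65) = 2016 + 79*(-1/65) = 2016 - 79/65 = 130961/65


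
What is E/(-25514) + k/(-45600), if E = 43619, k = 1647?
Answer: -338507993/193906400 ≈ -1.7457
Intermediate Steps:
E/(-25514) + k/(-45600) = 43619/(-25514) + 1647/(-45600) = 43619*(-1/25514) + 1647*(-1/45600) = -43619/25514 - 549/15200 = -338507993/193906400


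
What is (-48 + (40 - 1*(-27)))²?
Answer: 361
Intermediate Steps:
(-48 + (40 - 1*(-27)))² = (-48 + (40 + 27))² = (-48 + 67)² = 19² = 361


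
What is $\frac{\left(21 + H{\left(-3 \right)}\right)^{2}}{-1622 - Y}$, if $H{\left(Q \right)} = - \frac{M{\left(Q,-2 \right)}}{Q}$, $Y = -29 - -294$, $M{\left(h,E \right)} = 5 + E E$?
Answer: $- \frac{192}{629} \approx -0.30525$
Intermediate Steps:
$M{\left(h,E \right)} = 5 + E^{2}$
$Y = 265$ ($Y = -29 + 294 = 265$)
$H{\left(Q \right)} = - \frac{9}{Q}$ ($H{\left(Q \right)} = - \frac{5 + \left(-2\right)^{2}}{Q} = - \frac{5 + 4}{Q} = - \frac{9}{Q}$)
$\frac{\left(21 + H{\left(-3 \right)}\right)^{2}}{-1622 - Y} = \frac{\left(21 - \frac{9}{-3}\right)^{2}}{-1622 - 265} = \frac{\left(21 - -3\right)^{2}}{-1622 - 265} = \frac{\left(21 + 3\right)^{2}}{-1887} = 24^{2} \left(- \frac{1}{1887}\right) = 576 \left(- \frac{1}{1887}\right) = - \frac{192}{629}$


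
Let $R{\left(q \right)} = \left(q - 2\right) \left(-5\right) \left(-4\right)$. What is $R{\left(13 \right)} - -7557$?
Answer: $7777$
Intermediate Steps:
$R{\left(q \right)} = -40 + 20 q$ ($R{\left(q \right)} = \left(q - 2\right) \left(-5\right) \left(-4\right) = \left(-2 + q\right) \left(-5\right) \left(-4\right) = \left(10 - 5 q\right) \left(-4\right) = -40 + 20 q$)
$R{\left(13 \right)} - -7557 = \left(-40 + 20 \cdot 13\right) - -7557 = \left(-40 + 260\right) + 7557 = 220 + 7557 = 7777$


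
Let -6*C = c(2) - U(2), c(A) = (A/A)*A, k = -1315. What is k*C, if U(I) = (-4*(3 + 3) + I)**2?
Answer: -316915/3 ≈ -1.0564e+5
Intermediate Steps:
U(I) = (-24 + I)**2 (U(I) = (-4*6 + I)**2 = (-24 + I)**2)
c(A) = A (c(A) = 1*A = A)
C = 241/3 (C = -(2 - (-24 + 2)**2)/6 = -(2 - 1*(-22)**2)/6 = -(2 - 1*484)/6 = -(2 - 484)/6 = -1/6*(-482) = 241/3 ≈ 80.333)
k*C = -1315*241/3 = -316915/3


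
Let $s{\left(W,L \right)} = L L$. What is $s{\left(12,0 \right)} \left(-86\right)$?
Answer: $0$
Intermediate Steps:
$s{\left(W,L \right)} = L^{2}$
$s{\left(12,0 \right)} \left(-86\right) = 0^{2} \left(-86\right) = 0 \left(-86\right) = 0$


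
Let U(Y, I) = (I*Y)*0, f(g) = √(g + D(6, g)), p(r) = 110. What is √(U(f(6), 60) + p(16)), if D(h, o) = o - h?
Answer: √110 ≈ 10.488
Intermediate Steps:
f(g) = √(-6 + 2*g) (f(g) = √(g + (g - 1*6)) = √(g + (g - 6)) = √(g + (-6 + g)) = √(-6 + 2*g))
U(Y, I) = 0
√(U(f(6), 60) + p(16)) = √(0 + 110) = √110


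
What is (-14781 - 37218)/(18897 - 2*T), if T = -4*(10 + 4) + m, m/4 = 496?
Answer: -51999/15041 ≈ -3.4571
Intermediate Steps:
m = 1984 (m = 4*496 = 1984)
T = 1928 (T = -4*(10 + 4) + 1984 = -4*14 + 1984 = -56 + 1984 = 1928)
(-14781 - 37218)/(18897 - 2*T) = (-14781 - 37218)/(18897 - 2*1928) = -51999/(18897 - 3856) = -51999/15041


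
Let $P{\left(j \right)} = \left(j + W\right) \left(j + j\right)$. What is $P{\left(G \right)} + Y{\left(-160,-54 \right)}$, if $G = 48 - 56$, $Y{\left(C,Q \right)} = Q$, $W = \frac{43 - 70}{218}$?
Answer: $\frac{8282}{109} \approx 75.982$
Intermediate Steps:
$W = - \frac{27}{218}$ ($W = \left(-27\right) \frac{1}{218} = - \frac{27}{218} \approx -0.12385$)
$G = -8$
$P{\left(j \right)} = 2 j \left(- \frac{27}{218} + j\right)$ ($P{\left(j \right)} = \left(j - \frac{27}{218}\right) \left(j + j\right) = \left(- \frac{27}{218} + j\right) 2 j = 2 j \left(- \frac{27}{218} + j\right)$)
$P{\left(G \right)} + Y{\left(-160,-54 \right)} = \frac{1}{109} \left(-8\right) \left(-27 + 218 \left(-8\right)\right) - 54 = \frac{1}{109} \left(-8\right) \left(-27 - 1744\right) - 54 = \frac{1}{109} \left(-8\right) \left(-1771\right) - 54 = \frac{14168}{109} - 54 = \frac{8282}{109}$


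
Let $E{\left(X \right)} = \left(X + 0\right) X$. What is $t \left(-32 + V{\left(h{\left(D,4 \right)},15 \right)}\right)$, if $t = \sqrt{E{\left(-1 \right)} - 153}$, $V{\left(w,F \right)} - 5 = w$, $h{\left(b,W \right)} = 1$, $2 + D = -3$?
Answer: $- 52 i \sqrt{38} \approx - 320.55 i$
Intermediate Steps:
$E{\left(X \right)} = X^{2}$ ($E{\left(X \right)} = X X = X^{2}$)
$D = -5$ ($D = -2 - 3 = -5$)
$V{\left(w,F \right)} = 5 + w$
$t = 2 i \sqrt{38}$ ($t = \sqrt{\left(-1\right)^{2} - 153} = \sqrt{1 - 153} = \sqrt{-152} = 2 i \sqrt{38} \approx 12.329 i$)
$t \left(-32 + V{\left(h{\left(D,4 \right)},15 \right)}\right) = 2 i \sqrt{38} \left(-32 + \left(5 + 1\right)\right) = 2 i \sqrt{38} \left(-32 + 6\right) = 2 i \sqrt{38} \left(-26\right) = - 52 i \sqrt{38}$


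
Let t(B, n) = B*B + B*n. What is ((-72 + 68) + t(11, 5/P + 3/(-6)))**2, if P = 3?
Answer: 606841/36 ≈ 16857.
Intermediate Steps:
t(B, n) = B**2 + B*n
((-72 + 68) + t(11, 5/P + 3/(-6)))**2 = ((-72 + 68) + 11*(11 + (5/3 + 3/(-6))))**2 = (-4 + 11*(11 + (5*(1/3) + 3*(-1/6))))**2 = (-4 + 11*(11 + (5/3 - 1/2)))**2 = (-4 + 11*(11 + 7/6))**2 = (-4 + 11*(73/6))**2 = (-4 + 803/6)**2 = (779/6)**2 = 606841/36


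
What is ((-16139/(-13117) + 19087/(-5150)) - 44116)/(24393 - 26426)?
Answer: 2980315544129/137334334150 ≈ 21.701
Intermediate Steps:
((-16139/(-13117) + 19087/(-5150)) - 44116)/(24393 - 26426) = ((-16139*(-1/13117) + 19087*(-1/5150)) - 44116)/(-2033) = ((16139/13117 - 19087/5150) - 44116)*(-1/2033) = (-167248329/67552550 - 44116)*(-1/2033) = -2980315544129/67552550*(-1/2033) = 2980315544129/137334334150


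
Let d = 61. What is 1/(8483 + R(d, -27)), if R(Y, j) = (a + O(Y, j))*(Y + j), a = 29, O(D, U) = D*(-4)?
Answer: 1/1173 ≈ 0.00085251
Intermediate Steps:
O(D, U) = -4*D
R(Y, j) = (29 - 4*Y)*(Y + j)
1/(8483 + R(d, -27)) = 1/(8483 + (-4*61² + 29*61 + 29*(-27) - 4*61*(-27))) = 1/(8483 + (-4*3721 + 1769 - 783 + 6588)) = 1/(8483 + (-14884 + 1769 - 783 + 6588)) = 1/(8483 - 7310) = 1/1173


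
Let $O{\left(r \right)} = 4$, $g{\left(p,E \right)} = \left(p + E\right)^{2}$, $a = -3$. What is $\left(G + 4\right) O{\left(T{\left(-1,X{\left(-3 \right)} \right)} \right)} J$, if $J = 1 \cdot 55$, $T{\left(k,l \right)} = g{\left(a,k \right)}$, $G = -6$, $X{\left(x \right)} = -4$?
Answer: $-440$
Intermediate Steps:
$g{\left(p,E \right)} = \left(E + p\right)^{2}$
$T{\left(k,l \right)} = \left(-3 + k\right)^{2}$ ($T{\left(k,l \right)} = \left(k - 3\right)^{2} = \left(-3 + k\right)^{2}$)
$J = 55$
$\left(G + 4\right) O{\left(T{\left(-1,X{\left(-3 \right)} \right)} \right)} J = \left(-6 + 4\right) 4 \cdot 55 = \left(-2\right) 4 \cdot 55 = \left(-8\right) 55 = -440$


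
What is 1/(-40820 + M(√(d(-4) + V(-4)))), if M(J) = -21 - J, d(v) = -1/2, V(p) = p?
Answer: -81682/3335974571 + 3*I*√2/3335974571 ≈ -2.4485e-5 + 1.2718e-9*I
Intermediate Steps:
d(v) = -½ (d(v) = -1*½ = -½)
1/(-40820 + M(√(d(-4) + V(-4)))) = 1/(-40820 + (-21 - √(-½ - 4))) = 1/(-40820 + (-21 - √(-9/2))) = 1/(-40820 + (-21 - 3*I*√2/2)) = 1/(-40841 - 3*I*√2/2)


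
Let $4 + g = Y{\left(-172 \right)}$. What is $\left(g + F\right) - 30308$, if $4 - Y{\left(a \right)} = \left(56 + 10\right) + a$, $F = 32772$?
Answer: $2570$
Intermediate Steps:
$Y{\left(a \right)} = -62 - a$ ($Y{\left(a \right)} = 4 - \left(\left(56 + 10\right) + a\right) = 4 - \left(66 + a\right) = -62 - a$)
$g = 106$ ($g = -4 - -110 = -4 + \left(-62 + 172\right) = -4 + 110 = 106$)
$\left(g + F\right) - 30308 = \left(106 + 32772\right) - 30308 = 32878 - 30308 = 2570$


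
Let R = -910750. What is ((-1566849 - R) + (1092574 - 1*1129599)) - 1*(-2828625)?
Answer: 2135501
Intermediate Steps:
((-1566849 - R) + (1092574 - 1*1129599)) - 1*(-2828625) = ((-1566849 - 1*(-910750)) + (1092574 - 1*1129599)) - 1*(-2828625) = ((-1566849 + 910750) + (1092574 - 1129599)) + 2828625 = (-656099 - 37025) + 2828625 = -693124 + 2828625 = 2135501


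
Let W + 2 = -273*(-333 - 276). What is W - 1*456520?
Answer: -290265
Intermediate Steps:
W = 166255 (W = -2 - 273*(-333 - 276) = -2 - 273*(-609) = -2 + 166257 = 166255)
W - 1*456520 = 166255 - 1*456520 = 166255 - 456520 = -290265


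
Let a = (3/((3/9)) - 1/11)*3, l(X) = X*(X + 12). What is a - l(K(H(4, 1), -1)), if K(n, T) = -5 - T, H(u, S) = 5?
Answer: 646/11 ≈ 58.727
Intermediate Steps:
l(X) = X*(12 + X)
a = 294/11 (a = (3/((3*(⅑))) - 1*1/11)*3 = (3/(⅓) - 1/11)*3 = (3*3 - 1/11)*3 = (9 - 1/11)*3 = (98/11)*3 = 294/11 ≈ 26.727)
a - l(K(H(4, 1), -1)) = 294/11 - (-5 - 1*(-1))*(12 + (-5 - 1*(-1))) = 294/11 - (-5 + 1)*(12 + (-5 + 1)) = 294/11 - (-4)*(12 - 4) = 294/11 - (-4)*8 = 294/11 - 1*(-32) = 294/11 + 32 = 646/11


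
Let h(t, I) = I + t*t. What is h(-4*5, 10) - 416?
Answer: -6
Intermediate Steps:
h(t, I) = I + t**2
h(-4*5, 10) - 416 = (10 + (-4*5)**2) - 416 = (10 + (-20)**2) - 416 = (10 + 400) - 416 = 410 - 416 = -6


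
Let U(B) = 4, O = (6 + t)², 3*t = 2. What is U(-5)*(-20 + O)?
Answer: 880/9 ≈ 97.778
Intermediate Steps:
t = ⅔ (t = (⅓)*2 = ⅔ ≈ 0.66667)
O = 400/9 (O = (6 + ⅔)² = (20/3)² = 400/9 ≈ 44.444)
U(-5)*(-20 + O) = 4*(-20 + 400/9) = 4*(220/9) = 880/9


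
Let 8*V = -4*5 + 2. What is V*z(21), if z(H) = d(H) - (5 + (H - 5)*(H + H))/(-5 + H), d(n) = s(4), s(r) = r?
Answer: 5517/64 ≈ 86.203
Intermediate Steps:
V = -9/4 (V = (-4*5 + 2)/8 = (-20 + 2)/8 = (1/8)*(-18) = -9/4 ≈ -2.2500)
d(n) = 4
z(H) = 4 - (5 + 2*H*(-5 + H))/(-5 + H) (z(H) = 4 - (5 + (H - 5)*(H + H))/(-5 + H) = 4 - (5 + (-5 + H)*(2*H))/(-5 + H) = 4 - (5 + 2*H*(-5 + H))/(-5 + H))
V*z(21) = -9*(-25 - 2*21**2 + 14*21)/(4*(-5 + 21)) = -9*(-25 - 2*441 + 294)/(4*16) = -9*(-25 - 882 + 294)/64 = -9*(-613)/64 = -9/4*(-613/16) = 5517/64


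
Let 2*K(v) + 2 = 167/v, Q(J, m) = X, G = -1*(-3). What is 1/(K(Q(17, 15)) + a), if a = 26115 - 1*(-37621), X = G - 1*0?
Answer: 6/382577 ≈ 1.5683e-5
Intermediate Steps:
G = 3
X = 3 (X = 3 - 1*0 = 3 + 0 = 3)
Q(J, m) = 3
K(v) = -1 + 167/(2*v) (K(v) = -1 + (167/v)/2 = -1 + 167/(2*v))
a = 63736 (a = 26115 + 37621 = 63736)
1/(K(Q(17, 15)) + a) = 1/((167/2 - 1*3)/3 + 63736) = 1/((167/2 - 3)/3 + 63736) = 1/((⅓)*(161/2) + 63736) = 1/(161/6 + 63736) = 1/(382577/6) = 6/382577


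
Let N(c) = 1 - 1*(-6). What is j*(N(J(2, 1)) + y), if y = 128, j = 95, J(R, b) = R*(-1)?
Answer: 12825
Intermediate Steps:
J(R, b) = -R
N(c) = 7 (N(c) = 1 + 6 = 7)
j*(N(J(2, 1)) + y) = 95*(7 + 128) = 95*135 = 12825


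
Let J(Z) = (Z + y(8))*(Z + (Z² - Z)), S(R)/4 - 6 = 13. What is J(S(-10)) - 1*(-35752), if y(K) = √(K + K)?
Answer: 497832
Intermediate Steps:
S(R) = 76 (S(R) = 24 + 4*13 = 24 + 52 = 76)
y(K) = √2*√K (y(K) = √(2*K) = √2*√K)
J(Z) = Z²*(4 + Z) (J(Z) = (Z + √2*√8)*(Z + (Z² - Z)) = (Z + √2*(2*√2))*Z² = (Z + 4)*Z² = (4 + Z)*Z² = Z²*(4 + Z))
J(S(-10)) - 1*(-35752) = 76²*(4 + 76) - 1*(-35752) = 5776*80 + 35752 = 462080 + 35752 = 497832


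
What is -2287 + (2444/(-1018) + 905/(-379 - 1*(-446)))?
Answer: -77614790/34103 ≈ -2275.9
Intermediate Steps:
-2287 + (2444/(-1018) + 905/(-379 - 1*(-446))) = -2287 + (2444*(-1/1018) + 905/(-379 + 446)) = -2287 + (-1222/509 + 905/67) = -2287 + 378771/34103 = -77614790/34103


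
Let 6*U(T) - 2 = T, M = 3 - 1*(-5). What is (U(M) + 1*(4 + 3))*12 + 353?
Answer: 457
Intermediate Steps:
M = 8 (M = 3 + 5 = 8)
U(T) = 1/3 + T/6
(U(M) + 1*(4 + 3))*12 + 353 = ((1/3 + (1/6)*8) + 1*(4 + 3))*12 + 353 = ((1/3 + 4/3) + 1*7)*12 + 353 = (5/3 + 7)*12 + 353 = (26/3)*12 + 353 = 104 + 353 = 457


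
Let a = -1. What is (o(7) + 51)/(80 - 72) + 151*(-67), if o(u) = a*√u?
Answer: -80885/8 - √7/8 ≈ -10111.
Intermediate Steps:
o(u) = -√u
(o(7) + 51)/(80 - 72) + 151*(-67) = (-√7 + 51)/(80 - 72) + 151*(-67) = (51 - √7)/8 - 10117 = (51 - √7)*(⅛) - 10117 = (51/8 - √7/8) - 10117 = -80885/8 - √7/8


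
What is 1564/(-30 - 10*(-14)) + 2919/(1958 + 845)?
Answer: 2352491/154165 ≈ 15.260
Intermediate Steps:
1564/(-30 - 10*(-14)) + 2919/(1958 + 845) = 1564/(-30 + 140) + 2919/2803 = 1564/110 + 2919*(1/2803) = 1564*(1/110) + 2919/2803 = 782/55 + 2919/2803 = 2352491/154165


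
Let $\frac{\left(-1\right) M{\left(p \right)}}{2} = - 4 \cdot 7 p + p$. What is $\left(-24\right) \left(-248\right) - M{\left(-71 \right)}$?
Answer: $9786$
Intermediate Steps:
$M{\left(p \right)} = 54 p$ ($M{\left(p \right)} = - 2 \left(- 4 \cdot 7 p + p\right) = - 2 \left(- 28 p + p\right) = - 2 \left(- 27 p\right) = 54 p$)
$\left(-24\right) \left(-248\right) - M{\left(-71 \right)} = \left(-24\right) \left(-248\right) - 54 \left(-71\right) = 5952 - -3834 = 5952 + 3834 = 9786$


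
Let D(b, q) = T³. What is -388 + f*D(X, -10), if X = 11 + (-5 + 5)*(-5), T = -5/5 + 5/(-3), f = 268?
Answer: -147692/27 ≈ -5470.1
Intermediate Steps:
T = -8/3 (T = -5*⅕ + 5*(-⅓) = -1 - 5/3 = -8/3 ≈ -2.6667)
X = 11 (X = 11 + 0*(-5) = 11 + 0 = 11)
D(b, q) = -512/27 (D(b, q) = (-8/3)³ = -512/27)
-388 + f*D(X, -10) = -388 + 268*(-512/27) = -388 - 137216/27 = -147692/27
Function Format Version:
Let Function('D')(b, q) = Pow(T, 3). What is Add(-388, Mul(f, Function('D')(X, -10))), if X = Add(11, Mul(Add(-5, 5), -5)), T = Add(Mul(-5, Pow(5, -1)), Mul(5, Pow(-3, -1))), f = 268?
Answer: Rational(-147692, 27) ≈ -5470.1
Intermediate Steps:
T = Rational(-8, 3) (T = Add(Mul(-5, Rational(1, 5)), Mul(5, Rational(-1, 3))) = Add(-1, Rational(-5, 3)) = Rational(-8, 3) ≈ -2.6667)
X = 11 (X = Add(11, Mul(0, -5)) = Add(11, 0) = 11)
Function('D')(b, q) = Rational(-512, 27) (Function('D')(b, q) = Pow(Rational(-8, 3), 3) = Rational(-512, 27))
Add(-388, Mul(f, Function('D')(X, -10))) = Add(-388, Mul(268, Rational(-512, 27))) = Add(-388, Rational(-137216, 27)) = Rational(-147692, 27)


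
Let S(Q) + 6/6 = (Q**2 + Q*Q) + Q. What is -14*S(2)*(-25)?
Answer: 3150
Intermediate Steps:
S(Q) = -1 + Q + 2*Q**2 (S(Q) = -1 + ((Q**2 + Q*Q) + Q) = -1 + ((Q**2 + Q**2) + Q) = -1 + (2*Q**2 + Q) = -1 + (Q + 2*Q**2) = -1 + Q + 2*Q**2)
-14*S(2)*(-25) = -14*(-1 + 2 + 2*2**2)*(-25) = -14*(-1 + 2 + 2*4)*(-25) = -14*(-1 + 2 + 8)*(-25) = -14*9*(-25) = -126*(-25) = 3150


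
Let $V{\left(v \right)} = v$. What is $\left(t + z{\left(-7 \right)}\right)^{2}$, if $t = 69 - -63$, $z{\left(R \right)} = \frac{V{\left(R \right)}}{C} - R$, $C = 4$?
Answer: $\frac{301401}{16} \approx 18838.0$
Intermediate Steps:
$z{\left(R \right)} = - \frac{3 R}{4}$ ($z{\left(R \right)} = \frac{R}{4} - R = - \frac{3 R}{4}$)
$t = 132$ ($t = 69 + 63 = 132$)
$\left(t + z{\left(-7 \right)}\right)^{2} = \left(132 - - \frac{21}{4}\right)^{2} = \left(132 + \frac{21}{4}\right)^{2} = \left(\frac{549}{4}\right)^{2} = \frac{301401}{16}$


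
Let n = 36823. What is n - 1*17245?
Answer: 19578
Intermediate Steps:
n - 1*17245 = 36823 - 1*17245 = 36823 - 17245 = 19578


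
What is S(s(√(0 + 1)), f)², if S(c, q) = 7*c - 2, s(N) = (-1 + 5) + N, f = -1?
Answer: 1089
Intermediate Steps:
s(N) = 4 + N
S(c, q) = -2 + 7*c
S(s(√(0 + 1)), f)² = (-2 + 7*(4 + √(0 + 1)))² = (-2 + 7*(4 + √1))² = (-2 + 7*(4 + 1))² = (-2 + 7*5)² = (-2 + 35)² = 33² = 1089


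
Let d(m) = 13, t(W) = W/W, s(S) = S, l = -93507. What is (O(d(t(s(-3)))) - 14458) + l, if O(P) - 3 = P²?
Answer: -107793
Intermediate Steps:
t(W) = 1
O(P) = 3 + P²
(O(d(t(s(-3)))) - 14458) + l = ((3 + 13²) - 14458) - 93507 = ((3 + 169) - 14458) - 93507 = (172 - 14458) - 93507 = -14286 - 93507 = -107793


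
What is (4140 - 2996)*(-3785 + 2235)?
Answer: -1773200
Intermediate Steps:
(4140 - 2996)*(-3785 + 2235) = 1144*(-1550) = -1773200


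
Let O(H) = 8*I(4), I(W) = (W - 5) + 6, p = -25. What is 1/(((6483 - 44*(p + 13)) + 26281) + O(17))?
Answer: 1/33332 ≈ 3.0001e-5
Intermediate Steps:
I(W) = 1 + W (I(W) = (-5 + W) + 6 = 1 + W)
O(H) = 40 (O(H) = 8*(1 + 4) = 8*5 = 40)
1/(((6483 - 44*(p + 13)) + 26281) + O(17)) = 1/(((6483 - 44*(-25 + 13)) + 26281) + 40) = 1/(((6483 - 44*(-12)) + 26281) + 40) = 1/(((6483 + 528) + 26281) + 40) = 1/((7011 + 26281) + 40) = 1/(33292 + 40) = 1/33332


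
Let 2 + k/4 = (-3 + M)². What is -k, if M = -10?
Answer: -668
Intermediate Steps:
k = 668 (k = -8 + 4*(-3 - 10)² = -8 + 4*(-13)² = -8 + 4*169 = -8 + 676 = 668)
-k = -1*668 = -668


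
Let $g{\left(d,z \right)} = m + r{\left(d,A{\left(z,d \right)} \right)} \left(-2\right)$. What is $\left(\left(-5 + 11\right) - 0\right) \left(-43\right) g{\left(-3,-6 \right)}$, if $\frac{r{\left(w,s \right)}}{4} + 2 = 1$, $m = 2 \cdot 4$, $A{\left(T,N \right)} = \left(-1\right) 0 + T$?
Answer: $-4128$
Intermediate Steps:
$A{\left(T,N \right)} = T$ ($A{\left(T,N \right)} = 0 + T = T$)
$m = 8$
$r{\left(w,s \right)} = -4$ ($r{\left(w,s \right)} = -8 + 4 \cdot 1 = -8 + 4 = -4$)
$g{\left(d,z \right)} = 16$ ($g{\left(d,z \right)} = 8 - -8 = 8 + 8 = 16$)
$\left(\left(-5 + 11\right) - 0\right) \left(-43\right) g{\left(-3,-6 \right)} = \left(\left(-5 + 11\right) - 0\right) \left(-43\right) 16 = \left(6 + 0\right) \left(-43\right) 16 = 6 \left(-43\right) 16 = \left(-258\right) 16 = -4128$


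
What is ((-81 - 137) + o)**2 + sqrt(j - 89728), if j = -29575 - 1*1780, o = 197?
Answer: 441 + I*sqrt(121083) ≈ 441.0 + 347.97*I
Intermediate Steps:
j = -31355 (j = -29575 - 1780 = -31355)
((-81 - 137) + o)**2 + sqrt(j - 89728) = ((-81 - 137) + 197)**2 + sqrt(-31355 - 89728) = (-218 + 197)**2 + sqrt(-121083) = (-21)**2 + I*sqrt(121083) = 441 + I*sqrt(121083)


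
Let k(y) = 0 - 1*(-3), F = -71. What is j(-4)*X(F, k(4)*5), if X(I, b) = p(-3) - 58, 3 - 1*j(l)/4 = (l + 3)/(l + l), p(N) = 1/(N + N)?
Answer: -8027/12 ≈ -668.92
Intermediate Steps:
k(y) = 3 (k(y) = 0 + 3 = 3)
p(N) = 1/(2*N)
j(l) = 12 - 2*(3 + l)/l (j(l) = 12 - 4*(l + 3)/(l + l) = 12 - 4*(3 + l)/(2*l) = 12 - 4*(3 + l)*1/(2*l) = 12 - 2*(3 + l)/l)
X(I, b) = -349/6 (X(I, b) = (½)/(-3) - 58 = (½)*(-⅓) - 58 = -⅙ - 58 = -349/6)
j(-4)*X(F, k(4)*5) = (10 - 6/(-4))*(-349/6) = (10 - 6*(-¼))*(-349/6) = (10 + 3/2)*(-349/6) = (23/2)*(-349/6) = -8027/12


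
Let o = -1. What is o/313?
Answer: -1/313 ≈ -0.0031949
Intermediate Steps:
o/313 = -1/313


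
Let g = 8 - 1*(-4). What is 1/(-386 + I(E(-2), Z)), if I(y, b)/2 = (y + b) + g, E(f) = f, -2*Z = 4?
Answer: -1/370 ≈ -0.0027027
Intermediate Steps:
Z = -2 (Z = -1/2*4 = -2)
g = 12 (g = 8 + 4 = 12)
I(y, b) = 24 + 2*b + 2*y (I(y, b) = 2*((y + b) + 12) = 2*((b + y) + 12) = 2*(12 + b + y) = 24 + 2*b + 2*y)
1/(-386 + I(E(-2), Z)) = 1/(-386 + (24 + 2*(-2) + 2*(-2))) = 1/(-386 + (24 - 4 - 4)) = 1/(-386 + 16) = 1/(-370) = -1/370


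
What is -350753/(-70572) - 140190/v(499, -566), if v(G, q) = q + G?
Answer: 9916989131/4728324 ≈ 2097.4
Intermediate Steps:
v(G, q) = G + q
-350753/(-70572) - 140190/v(499, -566) = -350753/(-70572) - 140190/(499 - 566) = -350753*(-1/70572) - 140190/(-67) = 350753/70572 - 140190*(-1/67) = 350753/70572 + 140190/67 = 9916989131/4728324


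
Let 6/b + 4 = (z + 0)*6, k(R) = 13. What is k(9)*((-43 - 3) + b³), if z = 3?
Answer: -204763/343 ≈ -596.98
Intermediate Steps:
b = 3/7 (b = 6/(-4 + (3 + 0)*6) = 6/(-4 + 3*6) = 6/(-4 + 18) = 6/14 = 6*(1/14) = 3/7 ≈ 0.42857)
k(9)*((-43 - 3) + b³) = 13*((-43 - 3) + (3/7)³) = 13*(-46 + 27/343) = 13*(-15751/343) = -204763/343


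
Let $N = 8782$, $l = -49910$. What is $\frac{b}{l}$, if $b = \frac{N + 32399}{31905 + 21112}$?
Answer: $- \frac{5883}{378011210} \approx -1.5563 \cdot 10^{-5}$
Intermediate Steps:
$b = \frac{41181}{53017}$ ($b = \frac{8782 + 32399}{31905 + 21112} = \frac{41181}{53017} \approx 0.77675$)
$\frac{b}{l} = \frac{41181}{53017 \left(-49910\right)} = \frac{41181}{53017} \left(- \frac{1}{49910}\right) = - \frac{5883}{378011210}$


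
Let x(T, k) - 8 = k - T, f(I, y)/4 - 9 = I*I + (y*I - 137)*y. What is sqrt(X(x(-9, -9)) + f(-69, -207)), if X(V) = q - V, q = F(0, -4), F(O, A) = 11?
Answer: I*sqrt(11693805) ≈ 3419.6*I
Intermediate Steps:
q = 11
f(I, y) = 36 + 4*I**2 + 4*y*(-137 + I*y) (f(I, y) = 36 + 4*(I*I + (y*I - 137)*y) = 36 + 4*(I**2 + (I*y - 137)*y) = 36 + 4*(I**2 + (-137 + I*y)*y) = 36 + 4*(I**2 + y*(-137 + I*y)) = 36 + (4*I**2 + 4*y*(-137 + I*y)) = 36 + 4*I**2 + 4*y*(-137 + I*y))
x(T, k) = 8 + k - T (x(T, k) = 8 + (k - T) = 8 + k - T)
X(V) = 11 - V
sqrt(X(x(-9, -9)) + f(-69, -207)) = sqrt((11 - (8 - 9 - 1*(-9))) + (36 - 548*(-207) + 4*(-69)**2 + 4*(-69)*(-207)**2)) = sqrt((11 - (8 - 9 + 9)) + (36 + 113436 + 4*4761 + 4*(-69)*42849)) = sqrt((11 - 1*8) + (36 + 113436 + 19044 - 11826324)) = sqrt((11 - 8) - 11693808) = sqrt(3 - 11693808) = sqrt(-11693805) = I*sqrt(11693805)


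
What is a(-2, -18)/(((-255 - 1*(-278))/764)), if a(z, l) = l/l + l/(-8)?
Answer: 2483/23 ≈ 107.96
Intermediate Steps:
a(z, l) = 1 - l/8 (a(z, l) = 1 + l*(-1/8) = 1 - l/8)
a(-2, -18)/(((-255 - 1*(-278))/764)) = (1 - 1/8*(-18))/(((-255 - 1*(-278))/764)) = (1 + 9/4)/(((-255 + 278)*(1/764))) = 13/(4*((23*(1/764)))) = 13/(4*(23/764)) = (13/4)*(764/23) = 2483/23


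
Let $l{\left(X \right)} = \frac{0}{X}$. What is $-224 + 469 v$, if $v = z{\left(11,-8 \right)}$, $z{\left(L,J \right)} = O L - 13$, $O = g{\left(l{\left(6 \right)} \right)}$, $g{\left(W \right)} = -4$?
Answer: $-26957$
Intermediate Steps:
$l{\left(X \right)} = 0$
$O = -4$
$z{\left(L,J \right)} = -13 - 4 L$ ($z{\left(L,J \right)} = - 4 L - 13 = -13 - 4 L$)
$v = -57$ ($v = -13 - 44 = -57$)
$-224 + 469 v = -224 + 469 \left(-57\right) = -224 - 26733 = -26957$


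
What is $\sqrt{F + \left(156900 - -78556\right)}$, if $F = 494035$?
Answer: $23 \sqrt{1379} \approx 854.1$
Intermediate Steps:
$\sqrt{F + \left(156900 - -78556\right)} = \sqrt{494035 + \left(156900 - -78556\right)} = \sqrt{494035 + \left(156900 + 78556\right)} = \sqrt{494035 + 235456} = \sqrt{729491} = 23 \sqrt{1379}$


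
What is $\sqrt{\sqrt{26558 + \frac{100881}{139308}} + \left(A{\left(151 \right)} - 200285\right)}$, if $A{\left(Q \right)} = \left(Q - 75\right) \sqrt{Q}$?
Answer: $\frac{\sqrt{-107968741324340 + 23218 \sqrt{14317158142235} + 40969739824 \sqrt{151}}}{23218} \approx 446.31 i$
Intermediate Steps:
$A{\left(Q \right)} = \sqrt{Q} \left(-75 + Q\right)$ ($A{\left(Q \right)} = \left(-75 + Q\right) \sqrt{Q} = \sqrt{Q} \left(-75 + Q\right)$)
$\sqrt{\sqrt{26558 + \frac{100881}{139308}} + \left(A{\left(151 \right)} - 200285\right)} = \sqrt{\sqrt{26558 + \frac{100881}{139308}} - \left(200285 - \sqrt{151} \left(-75 + 151\right)\right)} = \sqrt{\sqrt{26558 + 100881 \cdot \frac{1}{139308}} - \left(200285 - \sqrt{151} \cdot 76\right)} = \sqrt{\sqrt{26558 + \frac{33627}{46436}} - \left(200285 - 76 \sqrt{151}\right)} = \sqrt{\sqrt{\frac{1233280915}{46436}} - \left(200285 - 76 \sqrt{151}\right)} = \sqrt{\frac{\sqrt{14317158142235}}{23218} - \left(200285 - 76 \sqrt{151}\right)} = \sqrt{-200285 + 76 \sqrt{151} + \frac{\sqrt{14317158142235}}{23218}}$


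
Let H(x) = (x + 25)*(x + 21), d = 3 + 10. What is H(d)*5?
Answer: 6460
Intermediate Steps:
d = 13
H(x) = (21 + x)*(25 + x) (H(x) = (25 + x)*(21 + x) = (21 + x)*(25 + x))
H(d)*5 = (525 + 13**2 + 46*13)*5 = (525 + 169 + 598)*5 = 1292*5 = 6460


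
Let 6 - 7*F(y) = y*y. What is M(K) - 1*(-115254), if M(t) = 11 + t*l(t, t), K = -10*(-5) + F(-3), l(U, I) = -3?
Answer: 805814/7 ≈ 1.1512e+5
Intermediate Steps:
F(y) = 6/7 - y**2/7 (F(y) = 6/7 - y*y/7 = 6/7 - y**2/7)
K = 347/7 (K = -10*(-5) + (6/7 - 1/7*(-3)**2) = 50 + (6/7 - 1/7*9) = 50 + (6/7 - 9/7) = 50 - 3/7 = 347/7 ≈ 49.571)
M(t) = 11 - 3*t (M(t) = 11 + t*(-3) = 11 - 3*t)
M(K) - 1*(-115254) = (11 - 3*347/7) - 1*(-115254) = (11 - 1041/7) + 115254 = -964/7 + 115254 = 805814/7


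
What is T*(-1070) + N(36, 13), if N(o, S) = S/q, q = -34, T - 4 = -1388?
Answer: 50349907/34 ≈ 1.4809e+6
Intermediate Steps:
T = -1384 (T = 4 - 1388 = -1384)
N(o, S) = -S/34 (N(o, S) = S/(-34) = S*(-1/34) = -S/34)
T*(-1070) + N(36, 13) = -1384*(-1070) - 1/34*13 = 1480880 - 13/34 = 50349907/34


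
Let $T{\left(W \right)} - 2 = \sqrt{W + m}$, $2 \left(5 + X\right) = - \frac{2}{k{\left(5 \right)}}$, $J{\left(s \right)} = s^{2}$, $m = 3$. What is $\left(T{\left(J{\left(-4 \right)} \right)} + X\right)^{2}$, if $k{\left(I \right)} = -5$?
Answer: $\frac{671}{25} - \frac{28 \sqrt{19}}{5} \approx 2.4302$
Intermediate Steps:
$X = - \frac{24}{5}$ ($X = -5 + \frac{\left(-2\right) \frac{1}{-5}}{2} = -5 + \frac{\left(-2\right) \left(- \frac{1}{5}\right)}{2} = -5 + \frac{1}{2} \cdot \frac{2}{5} = -5 + \frac{1}{5} = - \frac{24}{5} \approx -4.8$)
$T{\left(W \right)} = 2 + \sqrt{3 + W}$ ($T{\left(W \right)} = 2 + \sqrt{W + 3} = 2 + \sqrt{3 + W}$)
$\left(T{\left(J{\left(-4 \right)} \right)} + X\right)^{2} = \left(\left(2 + \sqrt{3 + \left(-4\right)^{2}}\right) - \frac{24}{5}\right)^{2} = \left(\left(2 + \sqrt{3 + 16}\right) - \frac{24}{5}\right)^{2} = \left(\left(2 + \sqrt{19}\right) - \frac{24}{5}\right)^{2} = \left(- \frac{14}{5} + \sqrt{19}\right)^{2}$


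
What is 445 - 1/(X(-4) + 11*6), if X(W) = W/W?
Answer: 29814/67 ≈ 444.98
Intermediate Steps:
X(W) = 1
445 - 1/(X(-4) + 11*6) = 445 - 1/(1 + 11*6) = 445 - 1/(1 + 66) = 445 - 1/67 = 29814/67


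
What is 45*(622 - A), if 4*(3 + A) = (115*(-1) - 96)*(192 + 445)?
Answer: 6160815/4 ≈ 1.5402e+6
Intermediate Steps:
A = -134419/4 (A = -3 + ((115*(-1) - 96)*(192 + 445))/4 = -3 + ((-115 - 96)*637)/4 = -3 + (-211*637)/4 = -3 + (¼)*(-134407) = -3 - 134407/4 = -134419/4 ≈ -33605.)
45*(622 - A) = 45*(622 - 1*(-134419/4)) = 45*(622 + 134419/4) = 45*(136907/4) = 6160815/4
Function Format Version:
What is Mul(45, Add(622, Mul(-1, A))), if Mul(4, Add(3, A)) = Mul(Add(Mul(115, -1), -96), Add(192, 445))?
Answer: Rational(6160815, 4) ≈ 1.5402e+6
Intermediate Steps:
A = Rational(-134419, 4) (A = Add(-3, Mul(Rational(1, 4), Mul(Add(Mul(115, -1), -96), Add(192, 445)))) = Add(-3, Mul(Rational(1, 4), Mul(Add(-115, -96), 637))) = Add(-3, Mul(Rational(1, 4), Mul(-211, 637))) = Add(-3, Mul(Rational(1, 4), -134407)) = Add(-3, Rational(-134407, 4)) = Rational(-134419, 4) ≈ -33605.)
Mul(45, Add(622, Mul(-1, A))) = Mul(45, Add(622, Mul(-1, Rational(-134419, 4)))) = Mul(45, Add(622, Rational(134419, 4))) = Mul(45, Rational(136907, 4)) = Rational(6160815, 4)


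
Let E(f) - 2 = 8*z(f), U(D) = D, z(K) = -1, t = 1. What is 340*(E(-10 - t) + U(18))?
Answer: 4080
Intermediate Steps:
E(f) = -6 (E(f) = 2 + 8*(-1) = 2 - 8 = -6)
340*(E(-10 - t) + U(18)) = 340*(-6 + 18) = 340*12 = 4080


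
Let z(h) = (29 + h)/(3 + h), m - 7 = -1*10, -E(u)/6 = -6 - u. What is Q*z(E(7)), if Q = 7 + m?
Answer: 428/81 ≈ 5.2840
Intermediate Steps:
E(u) = 36 + 6*u (E(u) = -6*(-6 - u) = 36 + 6*u)
m = -3 (m = 7 - 1*10 = 7 - 10 = -3)
Q = 4 (Q = 7 - 3 = 4)
z(h) = (29 + h)/(3 + h)
Q*z(E(7)) = 4*((29 + (36 + 6*7))/(3 + (36 + 6*7))) = 4*((29 + (36 + 42))/(3 + (36 + 42))) = 4*((29 + 78)/(3 + 78)) = 4*(107/81) = 428/81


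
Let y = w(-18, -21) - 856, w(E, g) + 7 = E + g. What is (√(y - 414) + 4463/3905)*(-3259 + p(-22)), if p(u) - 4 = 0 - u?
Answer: -14428879/3905 - 6466*I*√329 ≈ -3695.0 - 1.1728e+5*I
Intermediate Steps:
w(E, g) = -7 + E + g (w(E, g) = -7 + (E + g) = -7 + E + g)
y = -902 (y = (-7 - 18 - 21) - 856 = -46 - 856 = -902)
p(u) = 4 - u (p(u) = 4 + (0 - u) = 4 - u)
(√(y - 414) + 4463/3905)*(-3259 + p(-22)) = (√(-902 - 414) + 4463/3905)*(-3259 + (4 - 1*(-22))) = (√(-1316) + 4463*(1/3905))*(-3259 + (4 + 22)) = (2*I*√329 + 4463/3905)*(-3259 + 26) = (4463/3905 + 2*I*√329)*(-3233) = -14428879/3905 - 6466*I*√329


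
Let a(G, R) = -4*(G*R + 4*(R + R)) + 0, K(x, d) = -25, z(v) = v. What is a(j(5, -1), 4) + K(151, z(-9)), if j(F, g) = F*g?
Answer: -73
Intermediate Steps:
a(G, R) = -32*R - 4*G*R (a(G, R) = -4*(G*R + 4*(2*R)) + 0 = -4*(G*R + 8*R) + 0 = -4*(8*R + G*R) + 0 = (-32*R - 4*G*R) + 0 = -32*R - 4*G*R)
a(j(5, -1), 4) + K(151, z(-9)) = -4*4*(8 + 5*(-1)) - 25 = -4*4*(8 - 5) - 25 = -4*4*3 - 25 = -48 - 25 = -73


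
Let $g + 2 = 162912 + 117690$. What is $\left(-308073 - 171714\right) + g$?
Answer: $-199187$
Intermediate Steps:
$g = 280600$ ($g = -2 + \left(162912 + 117690\right) = -2 + 280602 = 280600$)
$\left(-308073 - 171714\right) + g = \left(-308073 - 171714\right) + 280600 = -479787 + 280600 = -199187$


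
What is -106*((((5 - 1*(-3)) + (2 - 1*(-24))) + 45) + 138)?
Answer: -23002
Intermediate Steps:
-106*((((5 - 1*(-3)) + (2 - 1*(-24))) + 45) + 138) = -106*((((5 + 3) + (2 + 24)) + 45) + 138) = -106*(((8 + 26) + 45) + 138) = -106*((34 + 45) + 138) = -106*(79 + 138) = -106*217 = -23002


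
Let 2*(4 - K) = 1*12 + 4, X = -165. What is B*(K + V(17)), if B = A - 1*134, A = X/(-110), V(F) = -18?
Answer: 2915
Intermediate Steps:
A = 3/2 (A = -165/(-110) = -165*(-1/110) = 3/2 ≈ 1.5000)
K = -4 (K = 4 - (1*12 + 4)/2 = 4 - (12 + 4)/2 = 4 - ½*16 = 4 - 8 = -4)
B = -265/2 (B = 3/2 - 1*134 = 3/2 - 134 = -265/2 ≈ -132.50)
B*(K + V(17)) = -265*(-4 - 18)/2 = -265/2*(-22) = 2915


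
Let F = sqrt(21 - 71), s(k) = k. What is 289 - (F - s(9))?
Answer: 298 - 5*I*sqrt(2) ≈ 298.0 - 7.0711*I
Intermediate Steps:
F = 5*I*sqrt(2) (F = sqrt(-50) = 5*I*sqrt(2) ≈ 7.0711*I)
289 - (F - s(9)) = 289 - (5*I*sqrt(2) - 1*9) = 289 - (5*I*sqrt(2) - 9) = 289 - (-9 + 5*I*sqrt(2)) = 289 + (9 - 5*I*sqrt(2)) = 298 - 5*I*sqrt(2)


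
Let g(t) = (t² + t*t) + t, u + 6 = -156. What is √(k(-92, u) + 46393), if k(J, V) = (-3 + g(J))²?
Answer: √283396282 ≈ 16834.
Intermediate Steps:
u = -162 (u = -6 - 156 = -162)
g(t) = t + 2*t² (g(t) = (t² + t²) + t = 2*t² + t = t + 2*t²)
k(J, V) = (-3 + J*(1 + 2*J))²
√(k(-92, u) + 46393) = √((-3 - 92*(1 + 2*(-92)))² + 46393) = √((-3 - 92*(1 - 184))² + 46393) = √((-3 - 92*(-183))² + 46393) = √((-3 + 16836)² + 46393) = √(16833² + 46393) = √(283349889 + 46393) = √283396282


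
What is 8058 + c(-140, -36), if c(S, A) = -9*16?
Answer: 7914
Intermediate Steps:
c(S, A) = -144
8058 + c(-140, -36) = 8058 - 144 = 7914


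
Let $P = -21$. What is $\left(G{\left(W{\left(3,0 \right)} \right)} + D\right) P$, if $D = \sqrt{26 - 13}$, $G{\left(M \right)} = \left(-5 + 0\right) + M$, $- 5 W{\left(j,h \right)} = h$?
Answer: $105 - 21 \sqrt{13} \approx 29.283$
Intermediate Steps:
$W{\left(j,h \right)} = - \frac{h}{5}$
$G{\left(M \right)} = -5 + M$
$D = \sqrt{13} \approx 3.6056$
$\left(G{\left(W{\left(3,0 \right)} \right)} + D\right) P = \left(\left(-5 - 0\right) + \sqrt{13}\right) \left(-21\right) = \left(\left(-5 + 0\right) + \sqrt{13}\right) \left(-21\right) = \left(-5 + \sqrt{13}\right) \left(-21\right) = 105 - 21 \sqrt{13}$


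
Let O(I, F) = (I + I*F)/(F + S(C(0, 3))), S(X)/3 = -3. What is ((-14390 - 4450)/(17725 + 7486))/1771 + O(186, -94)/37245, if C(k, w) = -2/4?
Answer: 233352738846/57094277585345 ≈ 0.0040872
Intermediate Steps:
C(k, w) = -½ (C(k, w) = -2*¼ = -½)
S(X) = -9 (S(X) = 3*(-3) = -9)
O(I, F) = (I + F*I)/(-9 + F) (O(I, F) = (I + I*F)/(F - 9) = (I + F*I)/(-9 + F))
((-14390 - 4450)/(17725 + 7486))/1771 + O(186, -94)/37245 = ((-14390 - 4450)/(17725 + 7486))/1771 + (186*(1 - 94)/(-9 - 94))/37245 = -18840/25211*(1/1771) + (186*(-93)/(-103))*(1/37245) = -18840*1/25211*(1/1771) + (186*(-1/103)*(-93))*(1/37245) = -18840/25211*1/1771 + (17298/103)*(1/37245) = -18840/44648681 + 5766/1278745 = 233352738846/57094277585345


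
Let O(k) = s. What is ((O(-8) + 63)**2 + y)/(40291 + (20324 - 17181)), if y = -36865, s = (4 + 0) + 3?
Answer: -10655/14478 ≈ -0.73594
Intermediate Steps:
s = 7 (s = 4 + 3 = 7)
O(k) = 7
((O(-8) + 63)**2 + y)/(40291 + (20324 - 17181)) = ((7 + 63)**2 - 36865)/(40291 + (20324 - 17181)) = (70**2 - 36865)/(40291 + 3143) = (4900 - 36865)/43434 = -31965*1/43434 = -10655/14478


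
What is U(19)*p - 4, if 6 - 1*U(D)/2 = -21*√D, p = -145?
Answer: -1744 - 6090*√19 ≈ -28290.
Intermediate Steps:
U(D) = 12 + 42*√D (U(D) = 12 - (-42)*√D = 12 + 42*√D)
U(19)*p - 4 = (12 + 42*√19)*(-145) - 4 = (-1740 - 6090*√19) - 4 = -1744 - 6090*√19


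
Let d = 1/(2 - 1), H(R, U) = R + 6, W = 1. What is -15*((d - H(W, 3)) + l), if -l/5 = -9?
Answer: -585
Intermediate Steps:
l = 45 (l = -5*(-9) = 45)
H(R, U) = 6 + R
d = 1 (d = 1/1 = 1)
-15*((d - H(W, 3)) + l) = -15*((1 - (6 + 1)) + 45) = -15*((1 - 1*7) + 45) = -15*((1 - 7) + 45) = -15*(-6 + 45) = -15*39 = -585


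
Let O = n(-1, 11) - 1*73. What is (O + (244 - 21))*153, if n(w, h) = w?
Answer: 22797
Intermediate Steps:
O = -74 (O = -1 - 1*73 = -1 - 73 = -74)
(O + (244 - 21))*153 = (-74 + (244 - 21))*153 = (-74 + 223)*153 = 149*153 = 22797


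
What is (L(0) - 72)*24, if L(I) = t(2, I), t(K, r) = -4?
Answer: -1824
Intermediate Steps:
L(I) = -4
(L(0) - 72)*24 = (-4 - 72)*24 = -76*24 = -1824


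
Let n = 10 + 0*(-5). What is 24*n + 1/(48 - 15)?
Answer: 7921/33 ≈ 240.03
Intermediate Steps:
n = 10 (n = 10 + 0 = 10)
24*n + 1/(48 - 15) = 24*10 + 1/(48 - 15) = 240 + 1/33 = 7921/33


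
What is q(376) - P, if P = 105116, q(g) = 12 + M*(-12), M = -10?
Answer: -104984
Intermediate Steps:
q(g) = 132 (q(g) = 12 - 10*(-12) = 12 + 120 = 132)
q(376) - P = 132 - 1*105116 = 132 - 105116 = -104984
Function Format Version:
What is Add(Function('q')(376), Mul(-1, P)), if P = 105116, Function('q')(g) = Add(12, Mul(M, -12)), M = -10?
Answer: -104984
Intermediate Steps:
Function('q')(g) = 132 (Function('q')(g) = Add(12, Mul(-10, -12)) = Add(12, 120) = 132)
Add(Function('q')(376), Mul(-1, P)) = Add(132, Mul(-1, 105116)) = Add(132, -105116) = -104984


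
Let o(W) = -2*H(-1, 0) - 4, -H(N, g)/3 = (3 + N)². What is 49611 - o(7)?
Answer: 49591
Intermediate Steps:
H(N, g) = -3*(3 + N)²
o(W) = 20 (o(W) = -(-6)*(3 - 1)² - 4 = -(-6)*2² - 4 = -(-6)*4 - 4 = -2*(-12) - 4 = 24 - 4 = 20)
49611 - o(7) = 49611 - 1*20 = 49611 - 20 = 49591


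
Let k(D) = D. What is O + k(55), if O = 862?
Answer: 917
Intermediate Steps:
O + k(55) = 862 + 55 = 917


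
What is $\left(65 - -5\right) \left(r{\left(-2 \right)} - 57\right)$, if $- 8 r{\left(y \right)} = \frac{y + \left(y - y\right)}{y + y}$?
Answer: $- \frac{31955}{8} \approx -3994.4$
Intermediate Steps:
$r{\left(y \right)} = - \frac{1}{16}$ ($r{\left(y \right)} = - \frac{\left(y + \left(y - y\right)\right) \frac{1}{y + y}}{8} = - \frac{\left(y + 0\right) \frac{1}{2 y}}{8} = - \frac{y \frac{1}{2 y}}{8} = \left(- \frac{1}{8}\right) \frac{1}{2} = - \frac{1}{16}$)
$\left(65 - -5\right) \left(r{\left(-2 \right)} - 57\right) = \left(65 - -5\right) \left(- \frac{1}{16} - 57\right) = \left(65 + 5\right) \left(- \frac{913}{16}\right) = 70 \left(- \frac{913}{16}\right) = - \frac{31955}{8}$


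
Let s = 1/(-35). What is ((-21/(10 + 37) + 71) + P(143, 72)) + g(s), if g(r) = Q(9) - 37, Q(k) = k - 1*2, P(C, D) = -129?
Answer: -4157/47 ≈ -88.447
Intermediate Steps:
Q(k) = -2 + k (Q(k) = k - 2 = -2 + k)
s = -1/35 ≈ -0.028571
g(r) = -30 (g(r) = (-2 + 9) - 37 = 7 - 37 = -30)
((-21/(10 + 37) + 71) + P(143, 72)) + g(s) = ((-21/(10 + 37) + 71) - 129) - 30 = ((-21/47 + 71) - 129) - 30 = (3316/47 - 129) - 30 = -2747/47 - 30 = -4157/47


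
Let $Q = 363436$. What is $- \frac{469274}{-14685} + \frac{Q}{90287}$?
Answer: $\frac{47706399298}{1325864595} \approx 35.981$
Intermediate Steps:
$- \frac{469274}{-14685} + \frac{Q}{90287} = - \frac{469274}{-14685} + \frac{363436}{90287} = \left(-469274\right) \left(- \frac{1}{14685}\right) + 363436 \cdot \frac{1}{90287} = \frac{469274}{14685} + \frac{363436}{90287} = \frac{47706399298}{1325864595}$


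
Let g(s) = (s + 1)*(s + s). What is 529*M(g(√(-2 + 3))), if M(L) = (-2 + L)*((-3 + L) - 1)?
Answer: 0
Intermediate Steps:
g(s) = 2*s*(1 + s) (g(s) = (1 + s)*(2*s) = 2*s*(1 + s))
M(L) = (-4 + L)*(-2 + L) (M(L) = (-2 + L)*(-4 + L) = (-4 + L)*(-2 + L))
529*M(g(√(-2 + 3))) = 529*(8 + (2*√(-2 + 3)*(1 + √(-2 + 3)))² - 12*√(-2 + 3)*(1 + √(-2 + 3))) = 529*(8 + (2*√1*(1 + √1))² - 12*√1*(1 + √1)) = 529*(8 + (2*1*(1 + 1))² - 12*(1 + 1)) = 529*(8 + (2*1*2)² - 12*2) = 529*(8 + 4² - 6*4) = 529*(8 + 16 - 24) = 529*0 = 0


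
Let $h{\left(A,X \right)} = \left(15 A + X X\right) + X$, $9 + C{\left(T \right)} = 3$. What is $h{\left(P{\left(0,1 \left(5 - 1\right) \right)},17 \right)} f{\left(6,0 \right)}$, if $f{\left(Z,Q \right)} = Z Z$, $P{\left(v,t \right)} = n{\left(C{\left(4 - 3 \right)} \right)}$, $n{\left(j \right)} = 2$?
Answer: $12096$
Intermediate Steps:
$C{\left(T \right)} = -6$ ($C{\left(T \right)} = -9 + 3 = -6$)
$P{\left(v,t \right)} = 2$
$h{\left(A,X \right)} = X + X^{2} + 15 A$ ($h{\left(A,X \right)} = \left(15 A + X^{2}\right) + X = \left(X^{2} + 15 A\right) + X = X + X^{2} + 15 A$)
$f{\left(Z,Q \right)} = Z^{2}$
$h{\left(P{\left(0,1 \left(5 - 1\right) \right)},17 \right)} f{\left(6,0 \right)} = \left(17 + 17^{2} + 15 \cdot 2\right) 6^{2} = \left(17 + 289 + 30\right) 36 = 336 \cdot 36 = 12096$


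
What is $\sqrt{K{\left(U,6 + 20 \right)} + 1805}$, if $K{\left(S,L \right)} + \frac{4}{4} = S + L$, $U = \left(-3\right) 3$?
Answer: $\sqrt{1821} \approx 42.673$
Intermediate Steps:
$U = -9$
$K{\left(S,L \right)} = -1 + L + S$ ($K{\left(S,L \right)} = -1 + \left(S + L\right) = -1 + \left(L + S\right) = -1 + L + S$)
$\sqrt{K{\left(U,6 + 20 \right)} + 1805} = \sqrt{\left(-1 + \left(6 + 20\right) - 9\right) + 1805} = \sqrt{\left(-1 + 26 - 9\right) + 1805} = \sqrt{16 + 1805} = \sqrt{1821}$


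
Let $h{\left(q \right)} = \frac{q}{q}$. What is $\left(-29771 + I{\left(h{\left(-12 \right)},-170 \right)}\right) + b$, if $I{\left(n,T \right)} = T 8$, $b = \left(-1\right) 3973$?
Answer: $-35104$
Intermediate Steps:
$b = -3973$
$h{\left(q \right)} = 1$
$I{\left(n,T \right)} = 8 T$
$\left(-29771 + I{\left(h{\left(-12 \right)},-170 \right)}\right) + b = \left(-29771 + 8 \left(-170\right)\right) - 3973 = \left(-29771 - 1360\right) - 3973 = -31131 - 3973 = -35104$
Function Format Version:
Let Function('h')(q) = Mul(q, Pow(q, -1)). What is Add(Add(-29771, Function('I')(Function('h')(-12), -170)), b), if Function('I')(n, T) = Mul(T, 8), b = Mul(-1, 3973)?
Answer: -35104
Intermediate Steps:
b = -3973
Function('h')(q) = 1
Function('I')(n, T) = Mul(8, T)
Add(Add(-29771, Function('I')(Function('h')(-12), -170)), b) = Add(Add(-29771, Mul(8, -170)), -3973) = Add(Add(-29771, -1360), -3973) = Add(-31131, -3973) = -35104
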